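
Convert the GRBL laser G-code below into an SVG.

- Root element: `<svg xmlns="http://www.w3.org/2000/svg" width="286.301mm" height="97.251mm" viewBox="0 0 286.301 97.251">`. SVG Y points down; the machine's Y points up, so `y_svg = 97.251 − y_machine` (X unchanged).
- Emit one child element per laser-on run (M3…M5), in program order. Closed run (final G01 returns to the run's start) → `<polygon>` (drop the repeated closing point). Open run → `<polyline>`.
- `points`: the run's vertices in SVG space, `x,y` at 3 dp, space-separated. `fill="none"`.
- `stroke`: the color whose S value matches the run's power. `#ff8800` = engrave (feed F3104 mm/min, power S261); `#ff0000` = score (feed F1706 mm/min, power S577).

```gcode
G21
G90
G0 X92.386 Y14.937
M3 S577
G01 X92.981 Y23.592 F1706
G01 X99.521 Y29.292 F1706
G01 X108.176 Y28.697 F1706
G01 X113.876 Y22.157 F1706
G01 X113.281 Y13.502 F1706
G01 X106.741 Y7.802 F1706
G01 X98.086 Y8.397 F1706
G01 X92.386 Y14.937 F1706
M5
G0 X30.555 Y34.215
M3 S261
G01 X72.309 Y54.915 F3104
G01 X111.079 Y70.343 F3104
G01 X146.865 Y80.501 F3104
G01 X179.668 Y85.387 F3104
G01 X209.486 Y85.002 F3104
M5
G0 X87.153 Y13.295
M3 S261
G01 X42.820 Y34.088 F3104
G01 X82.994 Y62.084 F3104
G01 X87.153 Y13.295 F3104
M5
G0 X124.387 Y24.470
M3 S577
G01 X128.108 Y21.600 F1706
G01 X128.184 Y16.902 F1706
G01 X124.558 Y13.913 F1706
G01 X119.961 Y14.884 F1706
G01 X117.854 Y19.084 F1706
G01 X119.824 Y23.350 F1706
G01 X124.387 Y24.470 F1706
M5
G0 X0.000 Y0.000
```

<svg xmlns="http://www.w3.org/2000/svg" width="286.301mm" height="97.251mm" viewBox="0 0 286.301 97.251">
  <polygon points="92.386,82.314 92.981,73.659 99.521,67.959 108.176,68.554 113.876,75.094 113.281,83.749 106.741,89.449 98.086,88.854" fill="none" stroke="#ff0000"/>
  <polyline points="30.555,63.036 72.309,42.336 111.079,26.908 146.865,16.750 179.668,11.864 209.486,12.249" fill="none" stroke="#ff8800"/>
  <polygon points="87.153,83.956 42.820,63.163 82.994,35.167" fill="none" stroke="#ff8800"/>
  <polygon points="124.387,72.781 128.108,75.651 128.184,80.349 124.558,83.338 119.961,82.367 117.854,78.167 119.824,73.901" fill="none" stroke="#ff0000"/>
</svg>

Each laser-on run becomes one SVG element. Flip Y back into SVG space with y_svg = 97.251 − y_machine.

Run 1: S577 ⇒ score layer `#ff0000`. The run returns to its start, so emit a `<polygon>` with points (Y-flipped): 92.386,82.314 92.981,73.659 99.521,67.959 108.176,68.554 113.876,75.094 113.281,83.749 106.741,89.449 98.086,88.854.

Run 2: S261 ⇒ engrave layer `#ff8800`. The run is open, so emit a `<polyline>` with points (Y-flipped): 30.555,63.036 72.309,42.336 111.079,26.908 146.865,16.750 179.668,11.864 209.486,12.249.

Run 3: S261 ⇒ engrave layer `#ff8800`. The run returns to its start, so emit a `<polygon>` with points (Y-flipped): 87.153,83.956 42.820,63.163 82.994,35.167.

Run 4: the run's S577 means `#ff0000` (score). The run returns to its start, so emit a `<polygon>` with points (Y-flipped): 124.387,72.781 128.108,75.651 128.184,80.349 124.558,83.338 119.961,82.367 117.854,78.167 119.824,73.901.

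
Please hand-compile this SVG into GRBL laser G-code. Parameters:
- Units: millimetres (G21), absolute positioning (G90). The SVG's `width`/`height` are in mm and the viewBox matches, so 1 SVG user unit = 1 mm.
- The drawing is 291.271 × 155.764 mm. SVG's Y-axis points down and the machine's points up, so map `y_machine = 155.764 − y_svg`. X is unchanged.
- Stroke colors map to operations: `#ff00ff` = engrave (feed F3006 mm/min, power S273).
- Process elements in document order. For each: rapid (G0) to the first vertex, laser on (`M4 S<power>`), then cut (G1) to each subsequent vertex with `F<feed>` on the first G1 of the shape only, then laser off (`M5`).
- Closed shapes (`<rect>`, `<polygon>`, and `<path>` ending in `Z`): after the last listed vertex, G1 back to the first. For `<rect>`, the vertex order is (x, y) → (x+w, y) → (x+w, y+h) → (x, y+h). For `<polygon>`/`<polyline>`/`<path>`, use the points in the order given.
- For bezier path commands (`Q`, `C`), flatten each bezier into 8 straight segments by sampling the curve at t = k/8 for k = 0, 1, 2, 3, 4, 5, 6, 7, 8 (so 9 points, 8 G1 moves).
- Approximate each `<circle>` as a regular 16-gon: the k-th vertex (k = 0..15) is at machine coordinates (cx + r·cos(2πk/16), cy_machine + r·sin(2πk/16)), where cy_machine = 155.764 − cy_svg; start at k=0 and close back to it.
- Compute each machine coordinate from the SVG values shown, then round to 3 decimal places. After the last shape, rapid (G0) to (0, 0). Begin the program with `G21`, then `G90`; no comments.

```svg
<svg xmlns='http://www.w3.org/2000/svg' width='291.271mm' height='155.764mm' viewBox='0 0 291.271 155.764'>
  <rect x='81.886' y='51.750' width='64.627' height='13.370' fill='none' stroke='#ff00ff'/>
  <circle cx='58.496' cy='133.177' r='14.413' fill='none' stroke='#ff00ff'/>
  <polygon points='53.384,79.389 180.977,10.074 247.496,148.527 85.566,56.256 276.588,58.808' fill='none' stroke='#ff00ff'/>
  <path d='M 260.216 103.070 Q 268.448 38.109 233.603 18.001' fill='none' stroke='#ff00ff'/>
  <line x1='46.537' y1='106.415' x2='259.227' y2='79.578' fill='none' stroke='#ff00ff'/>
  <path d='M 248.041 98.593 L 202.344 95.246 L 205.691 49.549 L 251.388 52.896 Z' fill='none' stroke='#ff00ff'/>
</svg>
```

G21
G90
G0 X81.886 Y104.014
M4 S273
G1 X146.513 Y104.014 F3006
G1 X146.513 Y90.644
G1 X81.886 Y90.644
G1 X81.886 Y104.014
M5
G0 X72.909 Y22.587
M4 S273
G1 X71.812 Y28.103 F3006
G1 X68.688 Y32.779
G1 X64.012 Y35.903
G1 X58.496 Y37.000
G1 X52.980 Y35.903
G1 X48.304 Y32.779
G1 X45.180 Y28.103
G1 X44.083 Y22.587
G1 X45.180 Y17.071
G1 X48.304 Y12.395
G1 X52.980 Y9.271
G1 X58.496 Y8.174
G1 X64.012 Y9.271
G1 X68.688 Y12.395
G1 X71.812 Y17.071
G1 X72.909 Y22.587
M5
G0 X53.384 Y76.375
M4 S273
G1 X180.977 Y145.690 F3006
G1 X247.496 Y7.237
G1 X85.566 Y99.508
G1 X276.588 Y96.956
G1 X53.384 Y76.375
M5
G0 X260.216 Y52.694
M4 S273
G1 X261.601 Y68.233 F3006
G1 X261.640 Y82.371
G1 X260.332 Y95.107
G1 X257.679 Y106.442
G1 X253.679 Y116.375
G1 X248.333 Y124.906
G1 X241.641 Y132.035
G1 X233.603 Y137.763
M5
G0 X46.537 Y49.349
M4 S273
G1 X259.227 Y76.186 F3006
M5
G0 X248.041 Y57.171
M4 S273
G1 X202.344 Y60.518 F3006
G1 X205.691 Y106.215
G1 X251.388 Y102.868
G1 X248.041 Y57.171
M5
G0 X0.000 Y0.000

Since the viewBox matches the mm dimensions, user units are millimetres directly. The only transform is the Y-flip y_m = 155.764 − y_svg.

Shape 1 is a rectangle drawn with `<rect>`. Its stroke #ff00ff means engrave at S273, F3006. After flipping Y the toolpath is (81.886,104.014) → (146.513,104.014) → (146.513,90.644) → (81.886,90.644) → (81.886,104.014), returning to the start.

Shape 2 is a circle drawn with `<circle>`. Its stroke #ff00ff means engrave at S273, F3006. After flipping Y the toolpath is (72.909,22.587) → (71.812,28.103) → (68.688,32.779) → (64.012,35.903) → (58.496,37.000) → (52.980,35.903) → (48.304,32.779) → (45.180,28.103) → (44.083,22.587) → (45.180,17.071) → (48.304,12.395) → (52.980,9.271) → (58.496,8.174) → (64.012,9.271) → (68.688,12.395) → (71.812,17.071) → (72.909,22.587), returning to the start.

Shape 3 is a closed polygon drawn with `<polygon>`. Its stroke #ff00ff means engrave at S273, F3006. After flipping Y the toolpath is (53.384,76.375) → (180.977,145.690) → (247.496,7.237) → (85.566,99.508) → (276.588,96.956) → (53.384,76.375), returning to the start.

Shape 4 is a quadratic bezier drawn with `<path>`. Its stroke #ff00ff means engrave at S273, F3006. After flipping Y the toolpath is (260.216,52.694) → (261.601,68.233) → (261.640,82.371) → (260.332,95.107) → (257.679,106.442) → (253.679,116.375) → (248.333,124.906) → (241.641,132.035) → (233.603,137.763).

Shape 5 is a line segment drawn with `<line>`. Its stroke #ff00ff means engrave at S273, F3006. After flipping Y the toolpath is (46.537,49.349) → (259.227,76.186).

Shape 6 is a regular polygon drawn with `<path>`. Its stroke #ff00ff means engrave at S273, F3006. After flipping Y the toolpath is (248.041,57.171) → (202.344,60.518) → (205.691,106.215) → (251.388,102.868) → (248.041,57.171), returning to the start.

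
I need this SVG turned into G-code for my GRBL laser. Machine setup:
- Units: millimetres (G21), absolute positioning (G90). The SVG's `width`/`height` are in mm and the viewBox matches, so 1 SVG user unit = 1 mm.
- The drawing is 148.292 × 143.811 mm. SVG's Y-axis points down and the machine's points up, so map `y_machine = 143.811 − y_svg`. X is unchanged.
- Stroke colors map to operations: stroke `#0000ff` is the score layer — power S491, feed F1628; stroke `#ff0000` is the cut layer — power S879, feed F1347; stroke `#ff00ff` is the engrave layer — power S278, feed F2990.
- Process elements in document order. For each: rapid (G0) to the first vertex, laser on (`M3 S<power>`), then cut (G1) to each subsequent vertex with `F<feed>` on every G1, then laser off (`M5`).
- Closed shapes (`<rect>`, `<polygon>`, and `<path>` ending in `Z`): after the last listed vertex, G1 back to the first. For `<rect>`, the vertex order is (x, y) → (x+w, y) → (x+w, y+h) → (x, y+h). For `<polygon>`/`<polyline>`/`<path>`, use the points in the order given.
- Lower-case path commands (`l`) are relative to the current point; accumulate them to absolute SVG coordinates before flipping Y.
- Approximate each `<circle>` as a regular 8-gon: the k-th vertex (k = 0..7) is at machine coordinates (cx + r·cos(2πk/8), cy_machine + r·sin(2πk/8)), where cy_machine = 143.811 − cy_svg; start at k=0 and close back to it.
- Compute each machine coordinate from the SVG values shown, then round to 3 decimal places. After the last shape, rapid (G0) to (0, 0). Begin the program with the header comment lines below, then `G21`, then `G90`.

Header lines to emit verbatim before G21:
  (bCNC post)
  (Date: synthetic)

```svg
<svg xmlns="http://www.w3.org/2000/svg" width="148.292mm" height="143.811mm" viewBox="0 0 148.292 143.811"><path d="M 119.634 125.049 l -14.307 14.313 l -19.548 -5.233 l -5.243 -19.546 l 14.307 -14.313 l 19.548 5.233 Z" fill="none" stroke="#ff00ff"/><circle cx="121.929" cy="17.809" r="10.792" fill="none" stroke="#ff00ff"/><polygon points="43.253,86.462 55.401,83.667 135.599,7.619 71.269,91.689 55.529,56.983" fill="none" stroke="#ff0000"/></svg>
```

(bCNC post)
(Date: synthetic)
G21
G90
G0 X119.634 Y18.762
M3 S278
G1 X105.327 Y4.449 F2990
G1 X85.779 Y9.682 F2990
G1 X80.536 Y29.228 F2990
G1 X94.843 Y43.541 F2990
G1 X114.391 Y38.308 F2990
G1 X119.634 Y18.762 F2990
M5
G0 X132.721 Y126.002
M3 S278
G1 X129.560 Y133.633 F2990
G1 X121.929 Y136.794 F2990
G1 X114.298 Y133.633 F2990
G1 X111.137 Y126.002 F2990
G1 X114.298 Y118.371 F2990
G1 X121.929 Y115.210 F2990
G1 X129.560 Y118.371 F2990
G1 X132.721 Y126.002 F2990
M5
G0 X43.253 Y57.349
M3 S879
G1 X55.401 Y60.144 F1347
G1 X135.599 Y136.192 F1347
G1 X71.269 Y52.122 F1347
G1 X55.529 Y86.828 F1347
G1 X43.253 Y57.349 F1347
M5
G0 X0.000 Y0.000

viewBox `0 0 148.292 143.811` with mm width/height → 1 unit = 1 mm. Flip: y_m = 143.811 − y_svg.

**Shape 1** — `<path>` regular polygon, stroke `#ff00ff` → engrave (S278, F2990). Machine vertices: (119.634,18.762) → (105.327,4.449) → (85.779,9.682) → (80.536,29.228) → (94.843,43.541) → (114.391,38.308) → (119.634,18.762). Closed: final G1 returns to the first vertex.

**Shape 2** — `<circle>` circle, stroke `#ff00ff` → engrave (S278, F2990). Machine vertices: (132.721,126.002) → (129.560,133.633) → (121.929,136.794) → (114.298,133.633) → (111.137,126.002) → (114.298,118.371) → (121.929,115.210) → (129.560,118.371) → (132.721,126.002). Closed: final G1 returns to the first vertex.

**Shape 3** — `<polygon>` closed polygon, stroke `#ff0000` → cut (S879, F1347). Machine vertices: (43.253,57.349) → (55.401,60.144) → (135.599,136.192) → (71.269,52.122) → (55.529,86.828) → (43.253,57.349). Closed: final G1 returns to the first vertex.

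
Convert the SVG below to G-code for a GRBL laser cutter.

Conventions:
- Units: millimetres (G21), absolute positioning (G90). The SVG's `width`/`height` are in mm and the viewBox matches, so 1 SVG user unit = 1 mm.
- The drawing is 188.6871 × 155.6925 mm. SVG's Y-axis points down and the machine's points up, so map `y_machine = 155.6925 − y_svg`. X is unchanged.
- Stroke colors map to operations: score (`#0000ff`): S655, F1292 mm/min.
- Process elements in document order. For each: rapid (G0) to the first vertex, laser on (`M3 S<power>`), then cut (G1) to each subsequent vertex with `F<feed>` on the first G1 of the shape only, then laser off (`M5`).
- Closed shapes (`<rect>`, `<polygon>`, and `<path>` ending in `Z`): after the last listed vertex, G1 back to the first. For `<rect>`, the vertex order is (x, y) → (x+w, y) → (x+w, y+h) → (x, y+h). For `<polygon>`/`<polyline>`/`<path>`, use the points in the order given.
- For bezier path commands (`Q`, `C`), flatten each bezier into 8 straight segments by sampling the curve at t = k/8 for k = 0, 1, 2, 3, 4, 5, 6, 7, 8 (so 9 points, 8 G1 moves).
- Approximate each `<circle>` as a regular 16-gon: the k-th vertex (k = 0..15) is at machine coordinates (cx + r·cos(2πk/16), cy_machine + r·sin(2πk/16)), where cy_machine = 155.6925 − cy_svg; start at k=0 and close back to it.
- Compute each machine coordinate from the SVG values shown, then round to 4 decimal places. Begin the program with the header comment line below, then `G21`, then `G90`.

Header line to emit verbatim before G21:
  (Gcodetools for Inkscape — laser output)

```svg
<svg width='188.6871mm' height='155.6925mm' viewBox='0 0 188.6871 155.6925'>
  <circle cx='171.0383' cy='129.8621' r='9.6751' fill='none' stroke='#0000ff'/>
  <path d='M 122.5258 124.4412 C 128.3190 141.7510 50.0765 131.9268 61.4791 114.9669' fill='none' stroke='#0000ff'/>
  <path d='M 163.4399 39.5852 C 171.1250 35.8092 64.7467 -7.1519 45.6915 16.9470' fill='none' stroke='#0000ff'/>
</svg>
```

(Gcodetools for Inkscape — laser output)
G21
G90
G0 X180.7134 Y25.8304
M3 S655
G1 X179.9769 Y29.5329 F1292
G1 X177.8796 Y32.6717
G1 X174.7408 Y34.7690
G1 X171.0383 Y35.5055
G1 X167.3358 Y34.7690
G1 X164.1970 Y32.6717
G1 X162.0997 Y29.5329
G1 X161.3632 Y25.8304
G1 X162.0997 Y22.1279
G1 X164.1970 Y18.9891
G1 X167.3358 Y16.8918
G1 X171.0383 Y16.1553
G1 X174.7408 Y16.8918
G1 X177.8796 Y18.9891
G1 X179.9769 Y22.1279
G1 X180.7134 Y25.8304
M5
G0 X122.5258 Y31.2513
M3 S655
G1 X121.0983 Y25.9930 F1292
G1 X113.8278 Y23.0441
G1 X102.7495 Y22.1703
G1 X89.8989 Y23.1373
G1 X77.3113 Y25.7107
G1 X67.0218 Y29.6561
G1 X61.0660 Y34.7392
G1 X61.4791 Y40.7256
M5
G0 X163.4399 Y116.1073
M3 S655
G1 X161.3684 Y119.1526 F1292
G1 X150.9635 Y124.6264
G1 X134.5851 Y131.2837
G1 X114.5933 Y137.8795
G1 X93.3480 Y143.1686
G1 X73.2093 Y145.9060
G1 X56.5371 Y144.8467
G1 X45.6915 Y138.7455
M5

1 u = 1 mm; y_m = 155.6925 − y.

[1] `<circle>` circle, #0000ff→score S655 F1292: (180.7134,25.8304) → (179.9769,29.5329) → (177.8796,32.6717) → (174.7408,34.7690) → (171.0383,35.5055) → (167.3358,34.7690) → (164.1970,32.6717) → (162.0997,29.5329) → (161.3632,25.8304) → (162.0997,22.1279) → (164.1970,18.9891) → (167.3358,16.8918) → (171.0383,16.1553) → (174.7408,16.8918) → (177.8796,18.9891) → (179.9769,22.1279) → (180.7134,25.8304) (closed)

[2] `<path>` cubic bezier, #0000ff→score S655 F1292: (122.5258,31.2513) → (121.0983,25.9930) → (113.8278,23.0441) → (102.7495,22.1703) → (89.8989,23.1373) → (77.3113,25.7107) → (67.0218,29.6561) → (61.0660,34.7392) → (61.4791,40.7256)

[3] `<path>` cubic bezier, #0000ff→score S655 F1292: (163.4399,116.1073) → (161.3684,119.1526) → (150.9635,124.6264) → (134.5851,131.2837) → (114.5933,137.8795) → (93.3480,143.1686) → (73.2093,145.9060) → (56.5371,144.8467) → (45.6915,138.7455)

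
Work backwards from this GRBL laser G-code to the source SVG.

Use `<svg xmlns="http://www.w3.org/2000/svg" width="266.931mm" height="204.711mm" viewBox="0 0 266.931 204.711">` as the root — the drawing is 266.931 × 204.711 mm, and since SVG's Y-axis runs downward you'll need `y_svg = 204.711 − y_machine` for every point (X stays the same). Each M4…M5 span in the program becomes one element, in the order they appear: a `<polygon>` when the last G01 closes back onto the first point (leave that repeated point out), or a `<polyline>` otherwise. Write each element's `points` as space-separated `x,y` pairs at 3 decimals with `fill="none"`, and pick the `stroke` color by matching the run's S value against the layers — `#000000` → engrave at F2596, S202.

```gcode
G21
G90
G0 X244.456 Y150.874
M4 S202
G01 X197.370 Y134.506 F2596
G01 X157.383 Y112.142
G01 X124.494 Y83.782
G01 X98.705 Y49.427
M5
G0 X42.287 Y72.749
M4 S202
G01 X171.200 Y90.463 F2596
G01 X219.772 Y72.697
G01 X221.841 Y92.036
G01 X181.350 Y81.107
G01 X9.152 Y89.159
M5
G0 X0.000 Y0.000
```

<svg xmlns="http://www.w3.org/2000/svg" width="266.931mm" height="204.711mm" viewBox="0 0 266.931 204.711">
  <polyline points="244.456,53.837 197.370,70.205 157.383,92.569 124.494,120.929 98.705,155.284" fill="none" stroke="#000000"/>
  <polyline points="42.287,131.962 171.200,114.248 219.772,132.014 221.841,112.675 181.350,123.604 9.152,115.552" fill="none" stroke="#000000"/>
</svg>

Machine Y-up, SVG Y-down with viewBox height 204.711, so y_svg = 204.711 − y_machine; X carries over. Every run uses S202, so all elements get stroke `#000000` (engrave).

Run 1: The run is open, so emit a `<polyline>` with points (Y-flipped): 244.456,53.837 197.370,70.205 157.383,92.569 124.494,120.929 98.705,155.284.

Run 2: The run is open, so emit a `<polyline>` with points (Y-flipped): 42.287,131.962 171.200,114.248 219.772,132.014 221.841,112.675 181.350,123.604 9.152,115.552.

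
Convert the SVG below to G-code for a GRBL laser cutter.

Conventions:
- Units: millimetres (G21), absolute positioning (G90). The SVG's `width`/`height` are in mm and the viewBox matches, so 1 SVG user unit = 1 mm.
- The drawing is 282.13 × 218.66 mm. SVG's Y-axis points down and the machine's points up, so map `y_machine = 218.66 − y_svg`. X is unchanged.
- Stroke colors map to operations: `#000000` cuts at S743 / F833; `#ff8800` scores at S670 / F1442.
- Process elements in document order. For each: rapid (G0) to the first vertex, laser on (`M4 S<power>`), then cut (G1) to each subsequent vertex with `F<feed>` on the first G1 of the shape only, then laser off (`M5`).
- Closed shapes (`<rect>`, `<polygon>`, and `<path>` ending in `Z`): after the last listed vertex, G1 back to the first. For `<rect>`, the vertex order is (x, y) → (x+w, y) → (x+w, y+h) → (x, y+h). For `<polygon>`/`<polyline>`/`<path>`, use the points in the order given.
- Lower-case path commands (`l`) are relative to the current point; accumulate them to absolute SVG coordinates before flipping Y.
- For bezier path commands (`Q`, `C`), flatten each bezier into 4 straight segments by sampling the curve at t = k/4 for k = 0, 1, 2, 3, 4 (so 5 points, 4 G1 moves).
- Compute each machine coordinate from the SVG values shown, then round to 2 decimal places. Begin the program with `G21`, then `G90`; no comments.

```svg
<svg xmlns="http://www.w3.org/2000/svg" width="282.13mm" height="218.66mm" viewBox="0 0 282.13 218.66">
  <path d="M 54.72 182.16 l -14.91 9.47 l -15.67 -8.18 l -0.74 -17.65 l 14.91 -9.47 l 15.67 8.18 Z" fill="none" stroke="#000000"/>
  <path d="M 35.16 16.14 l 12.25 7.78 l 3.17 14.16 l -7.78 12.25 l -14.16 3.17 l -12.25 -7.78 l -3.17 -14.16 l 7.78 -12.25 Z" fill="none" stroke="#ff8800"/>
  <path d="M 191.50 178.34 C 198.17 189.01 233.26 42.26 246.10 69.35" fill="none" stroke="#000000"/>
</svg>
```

G21
G90
G0 X54.72 Y36.50
M4 S743
G1 X39.81 Y27.03 F833
G1 X24.14 Y35.21
G1 X23.40 Y52.86
G1 X38.31 Y62.33
G1 X53.98 Y54.15
G1 X54.72 Y36.50
M5
G0 X35.16 Y202.52
M4 S670
G1 X47.41 Y194.74 F1442
G1 X50.58 Y180.58
G1 X42.80 Y168.33
G1 X28.64 Y165.16
G1 X16.39 Y172.94
G1 X13.22 Y187.10
G1 X21.00 Y199.35
G1 X35.16 Y202.52
M5
G0 X191.50 Y40.32
M4 S743
G1 X201.04 Y56.66 F833
G1 X216.49 Y100.97
G1 X233.09 Y142.21
G1 X246.10 Y149.31
M5

1 u = 1 mm; y_m = 218.66 − y.

[1] `<path>` regular polygon, #000000→cut S743 F833: (54.72,36.50) → (39.81,27.03) → (24.14,35.21) → (23.40,52.86) → (38.31,62.33) → (53.98,54.15) → (54.72,36.50) (closed)

[2] `<path>` regular polygon, #ff8800→score S670 F1442: (35.16,202.52) → (47.41,194.74) → (50.58,180.58) → (42.80,168.33) → (28.64,165.16) → (16.39,172.94) → (13.22,187.10) → (21.00,199.35) → (35.16,202.52) (closed)

[3] `<path>` cubic bezier, #000000→cut S743 F833: (191.50,40.32) → (201.04,56.66) → (216.49,100.97) → (233.09,142.21) → (246.10,149.31)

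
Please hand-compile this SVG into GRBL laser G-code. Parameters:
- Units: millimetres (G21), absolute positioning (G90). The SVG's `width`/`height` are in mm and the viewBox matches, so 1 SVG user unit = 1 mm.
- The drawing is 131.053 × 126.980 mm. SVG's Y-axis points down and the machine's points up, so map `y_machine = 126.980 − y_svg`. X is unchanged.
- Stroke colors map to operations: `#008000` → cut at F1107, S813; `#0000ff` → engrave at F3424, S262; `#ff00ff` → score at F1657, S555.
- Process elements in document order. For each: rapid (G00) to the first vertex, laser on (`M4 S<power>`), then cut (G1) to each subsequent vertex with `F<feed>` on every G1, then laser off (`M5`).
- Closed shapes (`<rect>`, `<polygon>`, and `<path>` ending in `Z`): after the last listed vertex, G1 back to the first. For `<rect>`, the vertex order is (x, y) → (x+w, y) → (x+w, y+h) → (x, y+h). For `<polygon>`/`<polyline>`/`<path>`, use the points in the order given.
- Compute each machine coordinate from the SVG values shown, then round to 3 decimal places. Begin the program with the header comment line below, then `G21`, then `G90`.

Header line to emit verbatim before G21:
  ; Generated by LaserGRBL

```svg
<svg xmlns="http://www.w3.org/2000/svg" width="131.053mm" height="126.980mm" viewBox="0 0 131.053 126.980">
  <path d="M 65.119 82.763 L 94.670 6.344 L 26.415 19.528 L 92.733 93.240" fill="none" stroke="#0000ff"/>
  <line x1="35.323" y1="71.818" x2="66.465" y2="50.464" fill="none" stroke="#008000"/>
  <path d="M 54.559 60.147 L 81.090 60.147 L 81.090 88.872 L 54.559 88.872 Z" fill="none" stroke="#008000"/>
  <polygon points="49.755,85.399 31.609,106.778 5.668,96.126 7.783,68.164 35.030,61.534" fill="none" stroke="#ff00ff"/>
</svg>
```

Since the viewBox matches the mm dimensions, user units are millimetres directly. The only transform is the Y-flip y_m = 126.980 − y_svg.

Shape 1 is a open polyline drawn with `<path>`. Its stroke #0000ff means engrave at S262, F3424. After flipping Y the toolpath is (65.119,44.217) → (94.670,120.636) → (26.415,107.452) → (92.733,33.740).

Shape 2 is a line segment drawn with `<line>`. Its stroke #008000 means cut at S813, F1107. After flipping Y the toolpath is (35.323,55.162) → (66.465,76.516).

Shape 3 is a rectangle drawn with `<path>`. Its stroke #008000 means cut at S813, F1107. After flipping Y the toolpath is (54.559,66.833) → (81.090,66.833) → (81.090,38.108) → (54.559,38.108) → (54.559,66.833), returning to the start.

Shape 4 is a regular polygon drawn with `<polygon>`. Its stroke #ff00ff means score at S555, F1657. After flipping Y the toolpath is (49.755,41.581) → (31.609,20.202) → (5.668,30.854) → (7.783,58.816) → (35.030,65.446) → (49.755,41.581), returning to the start.

; Generated by LaserGRBL
G21
G90
G00 X65.119 Y44.217
M4 S262
G1 X94.670 Y120.636 F3424
G1 X26.415 Y107.452 F3424
G1 X92.733 Y33.740 F3424
M5
G00 X35.323 Y55.162
M4 S813
G1 X66.465 Y76.516 F1107
M5
G00 X54.559 Y66.833
M4 S813
G1 X81.090 Y66.833 F1107
G1 X81.090 Y38.108 F1107
G1 X54.559 Y38.108 F1107
G1 X54.559 Y66.833 F1107
M5
G00 X49.755 Y41.581
M4 S555
G1 X31.609 Y20.202 F1657
G1 X5.668 Y30.854 F1657
G1 X7.783 Y58.816 F1657
G1 X35.030 Y65.446 F1657
G1 X49.755 Y41.581 F1657
M5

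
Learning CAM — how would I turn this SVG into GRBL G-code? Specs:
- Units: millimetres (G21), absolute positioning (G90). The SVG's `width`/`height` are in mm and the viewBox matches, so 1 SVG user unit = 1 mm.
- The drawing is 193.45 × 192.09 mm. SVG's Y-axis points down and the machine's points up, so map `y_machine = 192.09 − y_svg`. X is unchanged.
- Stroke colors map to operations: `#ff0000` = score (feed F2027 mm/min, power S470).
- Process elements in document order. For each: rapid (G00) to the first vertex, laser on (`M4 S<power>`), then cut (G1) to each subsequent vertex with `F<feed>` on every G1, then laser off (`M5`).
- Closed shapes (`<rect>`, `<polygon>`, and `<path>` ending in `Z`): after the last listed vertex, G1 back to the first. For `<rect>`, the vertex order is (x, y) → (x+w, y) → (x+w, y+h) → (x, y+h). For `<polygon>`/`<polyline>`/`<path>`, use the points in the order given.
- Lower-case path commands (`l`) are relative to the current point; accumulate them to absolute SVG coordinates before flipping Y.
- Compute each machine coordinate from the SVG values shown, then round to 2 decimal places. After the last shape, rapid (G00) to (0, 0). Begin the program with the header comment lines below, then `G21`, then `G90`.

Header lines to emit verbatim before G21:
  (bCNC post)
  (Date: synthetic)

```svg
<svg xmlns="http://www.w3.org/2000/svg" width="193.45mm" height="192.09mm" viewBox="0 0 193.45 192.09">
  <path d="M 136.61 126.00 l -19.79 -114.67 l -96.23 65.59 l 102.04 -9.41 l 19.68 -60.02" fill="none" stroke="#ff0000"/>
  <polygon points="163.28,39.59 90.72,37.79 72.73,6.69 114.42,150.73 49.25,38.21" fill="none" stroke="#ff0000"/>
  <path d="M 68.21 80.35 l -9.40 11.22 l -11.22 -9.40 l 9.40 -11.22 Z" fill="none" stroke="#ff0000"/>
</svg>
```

(bCNC post)
(Date: synthetic)
G21
G90
G00 X136.61 Y66.09
M4 S470
G1 X116.82 Y180.76 F2027
G1 X20.59 Y115.17 F2027
G1 X122.63 Y124.58 F2027
G1 X142.31 Y184.60 F2027
M5
G00 X163.28 Y152.50
M4 S470
G1 X90.72 Y154.30 F2027
G1 X72.73 Y185.40 F2027
G1 X114.42 Y41.36 F2027
G1 X49.25 Y153.88 F2027
G1 X163.28 Y152.50 F2027
M5
G00 X68.21 Y111.74
M4 S470
G1 X58.81 Y100.52 F2027
G1 X47.59 Y109.92 F2027
G1 X56.99 Y121.14 F2027
G1 X68.21 Y111.74 F2027
M5
G00 X0.00 Y0.00

1 u = 1 mm; y_m = 192.09 − y.

[1] `<path>` open polyline, #ff0000→score S470 F2027: (136.61,66.09) → (116.82,180.76) → (20.59,115.17) → (122.63,124.58) → (142.31,184.60)

[2] `<polygon>` closed polygon, #ff0000→score S470 F2027: (163.28,152.50) → (90.72,154.30) → (72.73,185.40) → (114.42,41.36) → (49.25,153.88) → (163.28,152.50) (closed)

[3] `<path>` regular polygon, #ff0000→score S470 F2027: (68.21,111.74) → (58.81,100.52) → (47.59,109.92) → (56.99,121.14) → (68.21,111.74) (closed)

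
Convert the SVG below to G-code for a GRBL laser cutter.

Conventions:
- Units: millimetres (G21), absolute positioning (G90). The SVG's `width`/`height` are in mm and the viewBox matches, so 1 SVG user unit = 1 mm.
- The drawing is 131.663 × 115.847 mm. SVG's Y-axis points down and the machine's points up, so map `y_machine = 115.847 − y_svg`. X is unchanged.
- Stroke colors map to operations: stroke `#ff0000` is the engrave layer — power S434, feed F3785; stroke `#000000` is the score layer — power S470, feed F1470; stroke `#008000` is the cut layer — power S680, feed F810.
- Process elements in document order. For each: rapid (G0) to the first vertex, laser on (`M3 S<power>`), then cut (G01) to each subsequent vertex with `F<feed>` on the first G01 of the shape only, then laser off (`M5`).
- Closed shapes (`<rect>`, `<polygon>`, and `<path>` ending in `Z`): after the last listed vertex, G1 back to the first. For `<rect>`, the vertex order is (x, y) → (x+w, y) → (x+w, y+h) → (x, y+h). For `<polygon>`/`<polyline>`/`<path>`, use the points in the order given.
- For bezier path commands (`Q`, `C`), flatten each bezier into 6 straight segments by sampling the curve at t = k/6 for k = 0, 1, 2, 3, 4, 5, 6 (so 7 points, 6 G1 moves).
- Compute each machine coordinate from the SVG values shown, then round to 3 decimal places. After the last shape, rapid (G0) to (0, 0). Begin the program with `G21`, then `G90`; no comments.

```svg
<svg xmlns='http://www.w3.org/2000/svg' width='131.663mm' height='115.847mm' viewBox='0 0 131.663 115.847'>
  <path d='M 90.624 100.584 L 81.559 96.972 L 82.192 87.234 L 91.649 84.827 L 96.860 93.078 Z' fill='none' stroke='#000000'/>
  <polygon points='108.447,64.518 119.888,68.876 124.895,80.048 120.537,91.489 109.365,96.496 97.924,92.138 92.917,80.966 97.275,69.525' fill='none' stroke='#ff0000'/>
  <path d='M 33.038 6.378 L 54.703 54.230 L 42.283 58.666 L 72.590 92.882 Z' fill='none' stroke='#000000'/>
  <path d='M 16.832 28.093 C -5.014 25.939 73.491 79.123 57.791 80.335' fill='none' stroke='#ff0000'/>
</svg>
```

G21
G90
G0 X90.624 Y15.263
M3 S470
G01 X81.559 Y18.875 F1470
G01 X82.192 Y28.613
G01 X91.649 Y31.020
G01 X96.860 Y22.769
G01 X90.624 Y15.263
M5
G0 X108.447 Y51.329
M3 S434
G01 X119.888 Y46.971 F3785
G01 X124.895 Y35.799
G01 X120.537 Y24.358
G01 X109.365 Y19.351
G01 X97.924 Y23.709
G01 X92.917 Y34.881
G01 X97.275 Y46.322
G01 X108.447 Y51.329
M5
G0 X33.038 Y109.469
M3 S470
G01 X54.703 Y61.617 F1470
G01 X42.283 Y57.181
G01 X72.590 Y22.965
G01 X33.038 Y109.469
M5
G0 X16.832 Y87.754
M3 S434
G01 X13.371 Y84.716 F3785
G01 X21.231 Y75.436
G01 X35.007 Y62.895
G01 X49.295 Y50.074
G01 X58.691 Y39.952
G01 X57.791 Y35.512
M5
G0 X0.000 Y0.000

1 u = 1 mm; y_m = 115.847 − y.

[1] `<path>` regular polygon, #000000→score S470 F1470: (90.624,15.263) → (81.559,18.875) → (82.192,28.613) → (91.649,31.020) → (96.860,22.769) → (90.624,15.263) (closed)

[2] `<polygon>` regular polygon, #ff0000→engrave S434 F3785: (108.447,51.329) → (119.888,46.971) → (124.895,35.799) → (120.537,24.358) → (109.365,19.351) → (97.924,23.709) → (92.917,34.881) → (97.275,46.322) → (108.447,51.329) (closed)

[3] `<path>` closed polygon, #000000→score S470 F1470: (33.038,109.469) → (54.703,61.617) → (42.283,57.181) → (72.590,22.965) → (33.038,109.469) (closed)

[4] `<path>` cubic bezier, #ff0000→engrave S434 F3785: (16.832,87.754) → (13.371,84.716) → (21.231,75.436) → (35.007,62.895) → (49.295,50.074) → (58.691,39.952) → (57.791,35.512)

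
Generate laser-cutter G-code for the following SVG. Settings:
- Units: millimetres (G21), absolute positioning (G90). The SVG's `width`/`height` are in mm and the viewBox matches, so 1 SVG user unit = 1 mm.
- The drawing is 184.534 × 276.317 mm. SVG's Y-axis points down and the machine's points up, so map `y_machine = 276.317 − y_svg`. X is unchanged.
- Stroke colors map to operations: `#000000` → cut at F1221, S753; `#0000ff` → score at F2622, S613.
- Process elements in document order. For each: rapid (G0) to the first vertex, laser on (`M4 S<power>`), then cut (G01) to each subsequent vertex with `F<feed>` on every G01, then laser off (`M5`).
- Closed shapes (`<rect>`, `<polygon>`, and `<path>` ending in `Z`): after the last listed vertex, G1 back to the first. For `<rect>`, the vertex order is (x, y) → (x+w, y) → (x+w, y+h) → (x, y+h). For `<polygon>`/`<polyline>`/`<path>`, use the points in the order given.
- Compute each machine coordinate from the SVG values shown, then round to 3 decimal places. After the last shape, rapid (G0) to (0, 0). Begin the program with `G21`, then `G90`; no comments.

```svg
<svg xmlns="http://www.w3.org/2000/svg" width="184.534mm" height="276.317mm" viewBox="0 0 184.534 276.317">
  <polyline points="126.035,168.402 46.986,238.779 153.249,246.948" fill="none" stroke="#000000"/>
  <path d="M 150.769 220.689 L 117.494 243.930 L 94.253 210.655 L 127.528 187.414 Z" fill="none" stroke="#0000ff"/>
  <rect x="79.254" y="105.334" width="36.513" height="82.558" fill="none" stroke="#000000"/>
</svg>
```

G21
G90
G0 X126.035 Y107.915
M4 S753
G01 X46.986 Y37.538 F1221
G01 X153.249 Y29.369 F1221
M5
G0 X150.769 Y55.628
M4 S613
G01 X117.494 Y32.387 F2622
G01 X94.253 Y65.662 F2622
G01 X127.528 Y88.903 F2622
G01 X150.769 Y55.628 F2622
M5
G0 X79.254 Y170.983
M4 S753
G01 X115.767 Y170.983 F1221
G01 X115.767 Y88.425 F1221
G01 X79.254 Y88.425 F1221
G01 X79.254 Y170.983 F1221
M5
G0 X0.000 Y0.000

Since the viewBox matches the mm dimensions, user units are millimetres directly. The only transform is the Y-flip y_m = 276.317 − y_svg.

Shape 1 is a open polyline drawn with `<polyline>`. Its stroke #000000 means cut at S753, F1221. After flipping Y the toolpath is (126.035,107.915) → (46.986,37.538) → (153.249,29.369).

Shape 2 is a regular polygon drawn with `<path>`. Its stroke #0000ff means score at S613, F2622. After flipping Y the toolpath is (150.769,55.628) → (117.494,32.387) → (94.253,65.662) → (127.528,88.903) → (150.769,55.628), returning to the start.

Shape 3 is a rectangle drawn with `<rect>`. Its stroke #000000 means cut at S753, F1221. After flipping Y the toolpath is (79.254,170.983) → (115.767,170.983) → (115.767,88.425) → (79.254,88.425) → (79.254,170.983), returning to the start.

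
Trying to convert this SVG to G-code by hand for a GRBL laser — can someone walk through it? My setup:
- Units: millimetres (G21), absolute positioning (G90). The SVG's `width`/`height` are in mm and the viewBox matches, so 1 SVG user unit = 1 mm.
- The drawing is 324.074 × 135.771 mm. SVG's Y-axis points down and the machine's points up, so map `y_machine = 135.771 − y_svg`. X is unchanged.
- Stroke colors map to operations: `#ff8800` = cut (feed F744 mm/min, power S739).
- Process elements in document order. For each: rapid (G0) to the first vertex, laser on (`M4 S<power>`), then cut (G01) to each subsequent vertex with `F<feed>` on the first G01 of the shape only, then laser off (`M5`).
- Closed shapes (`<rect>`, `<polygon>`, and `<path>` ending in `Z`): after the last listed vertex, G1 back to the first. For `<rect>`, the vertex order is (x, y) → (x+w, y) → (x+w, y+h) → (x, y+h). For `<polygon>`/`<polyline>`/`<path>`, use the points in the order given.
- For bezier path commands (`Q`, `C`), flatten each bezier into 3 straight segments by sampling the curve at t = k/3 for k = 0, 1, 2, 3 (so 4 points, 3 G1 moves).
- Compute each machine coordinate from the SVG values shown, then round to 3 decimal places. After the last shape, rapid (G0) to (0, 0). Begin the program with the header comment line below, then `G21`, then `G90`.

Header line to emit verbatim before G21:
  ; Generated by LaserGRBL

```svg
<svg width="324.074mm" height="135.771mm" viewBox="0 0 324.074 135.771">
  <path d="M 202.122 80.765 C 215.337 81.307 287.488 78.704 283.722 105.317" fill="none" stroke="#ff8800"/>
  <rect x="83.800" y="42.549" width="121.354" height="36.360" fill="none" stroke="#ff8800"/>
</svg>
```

1 u = 1 mm; y_m = 135.771 − y.

[1] `<path>` cubic bezier, #ff8800→cut S739 F744: (202.122,55.006) → (229.988,54.314) → (267.177,48.527) → (283.722,30.454)

[2] `<rect>` rectangle, #ff8800→cut S739 F744: (83.800,93.222) → (205.154,93.222) → (205.154,56.862) → (83.800,56.862) → (83.800,93.222) (closed)

; Generated by LaserGRBL
G21
G90
G0 X202.122 Y55.006
M4 S739
G01 X229.988 Y54.314 F744
G01 X267.177 Y48.527
G01 X283.722 Y30.454
M5
G0 X83.800 Y93.222
M4 S739
G01 X205.154 Y93.222 F744
G01 X205.154 Y56.862
G01 X83.800 Y56.862
G01 X83.800 Y93.222
M5
G0 X0.000 Y0.000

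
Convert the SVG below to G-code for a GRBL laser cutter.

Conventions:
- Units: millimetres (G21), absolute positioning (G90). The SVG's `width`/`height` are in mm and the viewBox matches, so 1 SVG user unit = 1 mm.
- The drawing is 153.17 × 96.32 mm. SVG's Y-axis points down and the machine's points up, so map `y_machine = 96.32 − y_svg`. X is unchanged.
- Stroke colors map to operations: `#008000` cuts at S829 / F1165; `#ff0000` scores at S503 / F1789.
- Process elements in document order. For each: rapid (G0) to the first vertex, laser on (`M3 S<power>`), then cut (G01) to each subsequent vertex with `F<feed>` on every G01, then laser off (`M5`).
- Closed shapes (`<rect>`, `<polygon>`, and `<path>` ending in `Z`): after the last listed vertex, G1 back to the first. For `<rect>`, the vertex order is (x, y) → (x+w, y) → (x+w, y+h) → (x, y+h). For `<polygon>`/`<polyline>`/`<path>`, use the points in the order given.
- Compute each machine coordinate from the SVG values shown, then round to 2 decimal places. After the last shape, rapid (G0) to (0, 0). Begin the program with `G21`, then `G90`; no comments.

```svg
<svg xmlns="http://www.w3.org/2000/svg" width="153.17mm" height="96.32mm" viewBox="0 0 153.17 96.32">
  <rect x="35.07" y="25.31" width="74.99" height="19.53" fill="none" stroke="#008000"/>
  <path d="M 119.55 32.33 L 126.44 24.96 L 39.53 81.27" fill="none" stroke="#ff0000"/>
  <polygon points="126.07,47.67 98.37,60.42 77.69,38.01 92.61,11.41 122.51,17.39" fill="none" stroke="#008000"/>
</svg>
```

1 u = 1 mm; y_m = 96.32 − y.

[1] `<rect>` rectangle, #008000→cut S829 F1165: (35.07,71.01) → (110.06,71.01) → (110.06,51.48) → (35.07,51.48) → (35.07,71.01) (closed)

[2] `<path>` open polyline, #ff0000→score S503 F1789: (119.55,63.99) → (126.44,71.36) → (39.53,15.05)

[3] `<polygon>` regular polygon, #008000→cut S829 F1165: (126.07,48.65) → (98.37,35.90) → (77.69,58.31) → (92.61,84.91) → (122.51,78.93) → (126.07,48.65) (closed)

G21
G90
G0 X35.07 Y71.01
M3 S829
G01 X110.06 Y71.01 F1165
G01 X110.06 Y51.48 F1165
G01 X35.07 Y51.48 F1165
G01 X35.07 Y71.01 F1165
M5
G0 X119.55 Y63.99
M3 S503
G01 X126.44 Y71.36 F1789
G01 X39.53 Y15.05 F1789
M5
G0 X126.07 Y48.65
M3 S829
G01 X98.37 Y35.90 F1165
G01 X77.69 Y58.31 F1165
G01 X92.61 Y84.91 F1165
G01 X122.51 Y78.93 F1165
G01 X126.07 Y48.65 F1165
M5
G0 X0.00 Y0.00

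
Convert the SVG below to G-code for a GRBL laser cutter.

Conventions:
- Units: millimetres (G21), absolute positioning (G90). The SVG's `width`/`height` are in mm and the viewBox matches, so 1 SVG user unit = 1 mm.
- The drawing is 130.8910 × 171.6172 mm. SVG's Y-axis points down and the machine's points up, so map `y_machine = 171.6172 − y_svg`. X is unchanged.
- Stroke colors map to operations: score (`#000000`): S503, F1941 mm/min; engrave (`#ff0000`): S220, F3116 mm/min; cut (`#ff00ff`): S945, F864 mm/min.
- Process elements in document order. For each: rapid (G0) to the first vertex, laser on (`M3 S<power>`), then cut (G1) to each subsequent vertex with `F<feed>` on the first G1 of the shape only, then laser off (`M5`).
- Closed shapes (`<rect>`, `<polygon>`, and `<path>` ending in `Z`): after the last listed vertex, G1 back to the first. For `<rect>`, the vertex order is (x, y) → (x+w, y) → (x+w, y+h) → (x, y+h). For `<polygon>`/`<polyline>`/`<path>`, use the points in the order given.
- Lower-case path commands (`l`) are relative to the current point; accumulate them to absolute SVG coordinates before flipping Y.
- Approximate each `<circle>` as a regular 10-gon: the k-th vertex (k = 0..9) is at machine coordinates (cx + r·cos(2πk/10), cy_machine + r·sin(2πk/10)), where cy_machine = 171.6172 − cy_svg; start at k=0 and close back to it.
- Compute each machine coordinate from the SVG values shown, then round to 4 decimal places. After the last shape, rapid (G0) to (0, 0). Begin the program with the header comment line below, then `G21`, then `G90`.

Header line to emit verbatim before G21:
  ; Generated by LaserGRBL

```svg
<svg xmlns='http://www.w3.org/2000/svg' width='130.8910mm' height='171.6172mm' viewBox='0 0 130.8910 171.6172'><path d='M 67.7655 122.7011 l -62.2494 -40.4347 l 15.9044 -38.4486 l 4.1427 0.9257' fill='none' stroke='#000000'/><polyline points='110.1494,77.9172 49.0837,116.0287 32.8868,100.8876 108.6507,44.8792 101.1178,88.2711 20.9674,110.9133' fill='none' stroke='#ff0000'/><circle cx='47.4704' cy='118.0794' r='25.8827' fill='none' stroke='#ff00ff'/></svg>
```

viewBox `0 0 130.8910 171.6172` with mm width/height → 1 unit = 1 mm. Flip: y_m = 171.6172 − y_svg.

**Shape 1** — `<path>` open polyline, stroke `#000000` → score (S503, F1941). Machine vertices: (67.7655,48.9161) → (5.5161,89.3508) → (21.4205,127.7994) → (25.5632,126.8737). Open path.

**Shape 2** — `<polyline>` open polyline, stroke `#ff0000` → engrave (S220, F3116). Machine vertices: (110.1494,93.7000) → (49.0837,55.5885) → (32.8868,70.7296) → (108.6507,126.7380) → (101.1178,83.3461) → (20.9674,60.7039). Open path.

**Shape 3** — `<circle>` circle, stroke `#ff00ff` → cut (S945, F864). Machine vertices: (73.3531,53.5378) → (68.4099,68.7513) → (55.4686,78.1537) → (39.4722,78.1537) → (26.5309,68.7513) → (21.5877,53.5378) → (26.5309,38.3243) → (39.4722,28.9219) → (55.4686,28.9219) → (68.4099,38.3243) → (73.3531,53.5378). Closed: final G1 returns to the first vertex.

; Generated by LaserGRBL
G21
G90
G0 X67.7655 Y48.9161
M3 S503
G1 X5.5161 Y89.3508 F1941
G1 X21.4205 Y127.7994
G1 X25.5632 Y126.8737
M5
G0 X110.1494 Y93.7000
M3 S220
G1 X49.0837 Y55.5885 F3116
G1 X32.8868 Y70.7296
G1 X108.6507 Y126.7380
G1 X101.1178 Y83.3461
G1 X20.9674 Y60.7039
M5
G0 X73.3531 Y53.5378
M3 S945
G1 X68.4099 Y68.7513 F864
G1 X55.4686 Y78.1537
G1 X39.4722 Y78.1537
G1 X26.5309 Y68.7513
G1 X21.5877 Y53.5378
G1 X26.5309 Y38.3243
G1 X39.4722 Y28.9219
G1 X55.4686 Y28.9219
G1 X68.4099 Y38.3243
G1 X73.3531 Y53.5378
M5
G0 X0.0000 Y0.0000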